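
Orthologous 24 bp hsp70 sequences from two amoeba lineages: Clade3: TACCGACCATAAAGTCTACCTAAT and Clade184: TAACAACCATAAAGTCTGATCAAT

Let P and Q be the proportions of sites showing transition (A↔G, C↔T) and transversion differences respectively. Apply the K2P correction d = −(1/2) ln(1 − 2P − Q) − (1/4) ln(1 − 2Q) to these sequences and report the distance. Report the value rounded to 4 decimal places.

0.3151

The sequences differ at positions 3 (C/A, transversion), 5 (G/A, transition), 18 (A/G, transition), 19 (C/A, transversion), 20 (C/T, transition), 21 (T/C, transition).
Of the 6 differences, 4 transitions and 2 transversions over 24 sites: P = 4/24 = 0.166667, Q = 2/24 = 0.083333.
d = −0.5·ln(0.583333) − 0.25·ln(0.833334) = −0.5·(-0.538997) − 0.25·(-0.182321) = 0.3151.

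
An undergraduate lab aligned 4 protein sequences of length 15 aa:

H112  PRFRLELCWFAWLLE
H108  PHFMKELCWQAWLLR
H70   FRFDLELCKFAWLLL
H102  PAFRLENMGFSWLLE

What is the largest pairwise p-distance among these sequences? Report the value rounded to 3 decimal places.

0.600

Pairwise Hamming distances:
  H112 vs H108: 5
  H112 vs H70: 4
  H112 vs H102: 5
  H108 vs H70: 7
  H108 vs H102: 9
  H70 vs H102: 8
The largest is 9 mismatches, between H108 and H102; p = 9/15 = 0.600.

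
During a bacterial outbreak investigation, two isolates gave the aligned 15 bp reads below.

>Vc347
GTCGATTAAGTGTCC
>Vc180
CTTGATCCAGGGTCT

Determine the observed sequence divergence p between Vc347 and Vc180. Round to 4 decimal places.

Mismatches occur at site 1 (G/C), site 3 (C/T), site 7 (T/C), site 8 (A/C), site 11 (T/G), site 15 (C/T).
There are 6 differences over 15 sites, so p = 6/15 = 0.4000.

0.4000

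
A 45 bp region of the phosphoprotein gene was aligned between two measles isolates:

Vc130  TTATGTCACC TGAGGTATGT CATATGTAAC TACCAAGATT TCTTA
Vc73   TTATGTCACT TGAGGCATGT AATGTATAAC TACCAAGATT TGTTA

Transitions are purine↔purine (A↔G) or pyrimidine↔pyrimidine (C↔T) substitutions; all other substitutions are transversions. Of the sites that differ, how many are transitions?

Mismatches occur at site 10 (C→T, transition), site 16 (T→C, transition), site 21 (C→A, transversion), site 24 (A→G, transition), site 26 (G→A, transition), site 42 (C→G, transversion).
Of the 6 differences, 4 transitions and 2 transversions, so the answer is 4.

4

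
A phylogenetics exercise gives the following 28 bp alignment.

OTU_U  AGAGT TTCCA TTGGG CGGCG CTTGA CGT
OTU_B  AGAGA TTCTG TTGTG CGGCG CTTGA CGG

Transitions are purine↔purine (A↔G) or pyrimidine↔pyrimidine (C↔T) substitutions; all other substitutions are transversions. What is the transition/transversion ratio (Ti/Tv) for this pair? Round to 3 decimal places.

Differing sites — 5:T/A (Tv); 9:C/T (Ti); 10:A/G (Ti); 14:G/T (Tv); 28:T/G (Tv).
Of the 5 differences, 2 transitions and 3 transversions, so Ti/Tv = 2/3 = 0.667.

0.667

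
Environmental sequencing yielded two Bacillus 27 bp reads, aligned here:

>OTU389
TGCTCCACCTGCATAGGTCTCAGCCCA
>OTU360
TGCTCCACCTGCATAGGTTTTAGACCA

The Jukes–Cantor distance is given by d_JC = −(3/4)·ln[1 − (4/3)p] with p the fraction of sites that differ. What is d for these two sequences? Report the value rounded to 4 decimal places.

0.1203

Differing sites — 19:C/T; 21:C/T; 24:C/A.
p = 3/27 = 0.111111.
d = −0.75 · ln(1 − (4/3)·0.111111) = −0.75 · ln(0.851852) = −0.75 · (-0.160342) = 0.1203.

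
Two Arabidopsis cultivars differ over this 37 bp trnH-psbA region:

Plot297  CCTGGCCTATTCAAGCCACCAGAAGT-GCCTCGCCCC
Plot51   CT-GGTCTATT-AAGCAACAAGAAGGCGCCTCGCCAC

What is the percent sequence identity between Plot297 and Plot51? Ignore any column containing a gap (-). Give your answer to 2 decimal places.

82.35%

Excluding the 3 gap columns leaves 34 comparable sites.
Differing sites — 2:C/T; 6:C/T; 17:C/A; 20:C/A; 26:T/G; 36:C/A.
28 of the 34 comparable sites match, so the percent identity is 28/34 × 100 = 82.35%.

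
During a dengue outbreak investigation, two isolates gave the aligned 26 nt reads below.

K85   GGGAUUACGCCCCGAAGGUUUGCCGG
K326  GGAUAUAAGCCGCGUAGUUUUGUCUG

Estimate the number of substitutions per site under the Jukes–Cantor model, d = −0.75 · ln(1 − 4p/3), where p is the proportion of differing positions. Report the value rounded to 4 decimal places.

The sequences differ at positions 3 (G/A), 4 (A/U), 5 (U/A), 8 (C/A), 12 (C/G), 15 (A/U), 18 (G/U), 23 (C/U), 25 (G/U).
p = 9/26 = 0.346154.
d = −0.75 · ln(1 − (4/3)·0.346154) = −0.75 · ln(0.538461) = −0.75 · (-0.619040) = 0.4643.

0.4643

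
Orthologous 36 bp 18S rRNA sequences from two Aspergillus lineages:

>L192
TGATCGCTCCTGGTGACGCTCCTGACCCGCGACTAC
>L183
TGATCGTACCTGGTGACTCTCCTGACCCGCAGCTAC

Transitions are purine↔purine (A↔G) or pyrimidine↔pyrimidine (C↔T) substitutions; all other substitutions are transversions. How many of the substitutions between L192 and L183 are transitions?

3

Mismatches occur at site 7 (C→T, transition), site 8 (T→A, transversion), site 18 (G→T, transversion), site 31 (G→A, transition), site 32 (A→G, transition).
Of the 5 differences, 3 transitions and 2 transversions, so the answer is 3.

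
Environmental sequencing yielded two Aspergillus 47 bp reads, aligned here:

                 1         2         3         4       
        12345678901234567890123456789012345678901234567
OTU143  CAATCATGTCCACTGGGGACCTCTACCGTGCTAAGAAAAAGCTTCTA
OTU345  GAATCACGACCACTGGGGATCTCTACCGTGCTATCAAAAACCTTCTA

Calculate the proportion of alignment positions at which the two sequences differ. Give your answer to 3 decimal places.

0.149

Differing sites — 1:C/G; 7:T/C; 9:T/A; 20:C/T; 34:A/T; 35:G/C; 41:G/C.
There are 7 differences over 47 sites, so p = 7/47 = 0.149.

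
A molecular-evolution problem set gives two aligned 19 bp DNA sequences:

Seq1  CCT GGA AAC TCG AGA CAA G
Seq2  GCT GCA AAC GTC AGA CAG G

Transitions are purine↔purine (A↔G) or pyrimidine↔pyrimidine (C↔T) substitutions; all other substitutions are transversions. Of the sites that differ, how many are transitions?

2

Differing sites — 1:C/G (Tv); 5:G/C (Tv); 10:T/G (Tv); 11:C/T (Ti); 12:G/C (Tv); 18:A/G (Ti).
Of the 6 differences, 2 transitions and 4 transversions, so the answer is 2.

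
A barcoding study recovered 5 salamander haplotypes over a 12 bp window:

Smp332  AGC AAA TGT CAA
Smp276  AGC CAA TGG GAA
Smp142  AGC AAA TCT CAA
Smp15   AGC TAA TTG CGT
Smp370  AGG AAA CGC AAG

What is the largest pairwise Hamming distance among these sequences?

8

Pairwise Hamming distances:
  Smp332 vs Smp276: 3
  Smp332 vs Smp142: 1
  Smp332 vs Smp15: 5
  Smp332 vs Smp370: 5
  Smp276 vs Smp142: 4
  Smp276 vs Smp15: 5
  Smp276 vs Smp370: 6
  Smp142 vs Smp15: 5
  Smp142 vs Smp370: 6
  Smp15 vs Smp370: 8
The largest is 8, between Smp15 and Smp370.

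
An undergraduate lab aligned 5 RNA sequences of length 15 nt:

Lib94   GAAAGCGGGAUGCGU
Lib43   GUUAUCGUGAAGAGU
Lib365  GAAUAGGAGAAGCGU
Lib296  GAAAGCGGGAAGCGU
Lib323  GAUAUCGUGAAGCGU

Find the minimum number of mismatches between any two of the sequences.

1

Pairwise Hamming distances:
  Lib94 vs Lib43: 6
  Lib94 vs Lib365: 5
  Lib94 vs Lib296: 1
  Lib94 vs Lib323: 4
  Lib43 vs Lib365: 7
  Lib43 vs Lib296: 5
  Lib43 vs Lib323: 2
  Lib365 vs Lib296: 4
  Lib365 vs Lib323: 5
  Lib296 vs Lib323: 3
The smallest is 1, between Lib94 and Lib296.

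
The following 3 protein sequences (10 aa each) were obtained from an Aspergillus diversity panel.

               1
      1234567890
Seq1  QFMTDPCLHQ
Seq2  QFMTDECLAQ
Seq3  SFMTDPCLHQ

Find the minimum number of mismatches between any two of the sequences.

1

Pairwise Hamming distances:
  Seq1 vs Seq2: 2
  Seq1 vs Seq3: 1
  Seq2 vs Seq3: 3
The smallest is 1, between Seq1 and Seq3.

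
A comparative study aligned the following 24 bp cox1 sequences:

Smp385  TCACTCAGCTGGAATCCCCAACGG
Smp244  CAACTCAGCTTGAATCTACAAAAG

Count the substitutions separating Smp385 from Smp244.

The sequences differ at positions 1 (T/C), 2 (C/A), 11 (G/T), 17 (C/T), 18 (C/A), 22 (C/A), 23 (G/A).
That gives 7 mismatches out of 24 aligned sites, so the Hamming distance is 7.

7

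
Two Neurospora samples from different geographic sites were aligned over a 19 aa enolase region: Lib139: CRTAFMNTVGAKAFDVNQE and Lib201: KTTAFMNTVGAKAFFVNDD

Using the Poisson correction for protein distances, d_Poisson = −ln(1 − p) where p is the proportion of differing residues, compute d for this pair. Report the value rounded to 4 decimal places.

Differing sites — 1:C/K; 2:R/T; 15:D/F; 18:Q/D; 19:E/D.
p = 5/19 = 0.263158.
d = −ln(1 − 0.263158) = −ln(0.736842) = 0.3054.

0.3054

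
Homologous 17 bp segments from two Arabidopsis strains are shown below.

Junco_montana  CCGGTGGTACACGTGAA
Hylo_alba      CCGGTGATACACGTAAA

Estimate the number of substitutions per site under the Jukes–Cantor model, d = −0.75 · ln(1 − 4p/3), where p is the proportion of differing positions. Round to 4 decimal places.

0.1280

Differing sites — 7:G/A; 15:G/A.
p = 2/17 = 0.117647.
d = −0.75 · ln(1 − (4/3)·0.117647) = −0.75 · ln(0.843137) = −0.75 · (-0.170626) = 0.1280.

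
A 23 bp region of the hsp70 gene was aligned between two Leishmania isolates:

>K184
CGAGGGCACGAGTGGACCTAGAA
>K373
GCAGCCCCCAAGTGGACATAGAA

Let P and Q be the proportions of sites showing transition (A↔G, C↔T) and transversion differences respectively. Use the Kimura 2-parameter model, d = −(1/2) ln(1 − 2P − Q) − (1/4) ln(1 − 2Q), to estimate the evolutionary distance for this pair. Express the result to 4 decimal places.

Mismatches occur at site 1 (C→G, transversion), site 2 (G→C, transversion), site 5 (G→C, transversion), site 6 (G→C, transversion), site 8 (A→C, transversion), site 10 (G→A, transition), site 18 (C→A, transversion).
Of the 7 differences, 1 transition and 6 transversions over 23 sites: P = 1/23 = 0.043478, Q = 6/23 = 0.260870.
d = −0.5·ln(0.652174) − 0.25·ln(0.478260) = −0.5·(-0.427444) − 0.25·(-0.737601) = 0.3981.

0.3981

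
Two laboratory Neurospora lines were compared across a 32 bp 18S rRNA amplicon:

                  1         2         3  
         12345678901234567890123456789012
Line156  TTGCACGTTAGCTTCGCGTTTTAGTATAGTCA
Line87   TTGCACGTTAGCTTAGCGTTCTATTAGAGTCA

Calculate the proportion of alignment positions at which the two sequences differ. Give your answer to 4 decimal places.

0.1250

Differing sites — 15:C/A; 21:T/C; 24:G/T; 27:T/G.
There are 4 differences over 32 sites, so p = 4/32 = 0.1250.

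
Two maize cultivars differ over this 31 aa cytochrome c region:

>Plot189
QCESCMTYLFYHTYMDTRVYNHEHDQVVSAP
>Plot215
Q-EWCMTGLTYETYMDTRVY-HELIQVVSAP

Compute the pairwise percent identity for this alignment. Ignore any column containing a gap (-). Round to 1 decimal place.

79.3%

Excluding the 2 gap columns leaves 29 comparable sites.
The sequences differ at positions 4 (S/W), 8 (Y/G), 10 (F/T), 12 (H/E), 24 (H/L), 25 (D/I).
23 of the 29 comparable sites match, so the percent identity is 23/29 × 100 = 79.3%.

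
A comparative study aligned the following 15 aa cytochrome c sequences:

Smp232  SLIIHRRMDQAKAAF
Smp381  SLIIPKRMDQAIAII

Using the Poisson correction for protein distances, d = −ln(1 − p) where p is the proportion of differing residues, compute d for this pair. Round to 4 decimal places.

0.4055

Mismatches occur at site 5 (H→P), site 6 (R→K), site 12 (K→I), site 14 (A→I), site 15 (F→I).
p = 5/15 = 0.333333.
d = −ln(1 − 0.333333) = −ln(0.666667) = 0.4055.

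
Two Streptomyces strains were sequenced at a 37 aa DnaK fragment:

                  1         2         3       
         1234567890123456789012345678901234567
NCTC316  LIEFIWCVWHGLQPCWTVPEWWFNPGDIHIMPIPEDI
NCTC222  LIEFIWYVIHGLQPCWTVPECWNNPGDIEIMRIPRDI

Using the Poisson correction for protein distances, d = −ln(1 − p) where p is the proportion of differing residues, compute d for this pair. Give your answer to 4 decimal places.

The sequences differ at positions 7 (C/Y), 9 (W/I), 21 (W/C), 23 (F/N), 29 (H/E), 32 (P/R), 35 (E/R).
p = 7/37 = 0.189189.
d = −ln(1 − 0.189189) = −ln(0.810811) = 0.2097.

0.2097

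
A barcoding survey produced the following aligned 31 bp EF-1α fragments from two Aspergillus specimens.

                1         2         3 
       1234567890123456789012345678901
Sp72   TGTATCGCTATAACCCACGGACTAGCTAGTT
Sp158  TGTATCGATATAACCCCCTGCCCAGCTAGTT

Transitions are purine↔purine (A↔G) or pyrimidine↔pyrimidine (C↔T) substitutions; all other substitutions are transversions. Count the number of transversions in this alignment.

Mismatches occur at site 8 (C→A, transversion), site 17 (A→C, transversion), site 19 (G→T, transversion), site 21 (A→C, transversion), site 23 (T→C, transition).
Of the 5 differences, 1 transition and 4 transversions, so the answer is 4.

4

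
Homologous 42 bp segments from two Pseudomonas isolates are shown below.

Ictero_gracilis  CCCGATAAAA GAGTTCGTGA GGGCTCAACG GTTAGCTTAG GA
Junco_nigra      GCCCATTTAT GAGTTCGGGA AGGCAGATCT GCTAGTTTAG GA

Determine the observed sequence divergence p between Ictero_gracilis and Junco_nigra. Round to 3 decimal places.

0.310

Differing sites — 1:C/G; 4:G/C; 7:A/T; 8:A/T; 10:A/T; 18:T/G; 21:G/A; 25:T/A; 26:C/G; 28:A/T; 30:G/T; 32:T/C; 36:C/T.
There are 13 differences over 42 sites, so p = 13/42 = 0.310.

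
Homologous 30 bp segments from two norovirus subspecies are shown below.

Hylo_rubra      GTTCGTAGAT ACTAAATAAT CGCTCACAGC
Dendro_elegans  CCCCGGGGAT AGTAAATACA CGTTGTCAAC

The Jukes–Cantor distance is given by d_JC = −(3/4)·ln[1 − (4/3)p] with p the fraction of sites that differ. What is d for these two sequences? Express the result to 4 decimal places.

Mismatches occur at site 1 (G↔C), site 2 (T↔C), site 3 (T↔C), site 6 (T↔G), site 7 (A↔G), site 12 (C↔G), site 19 (A↔C), site 20 (T↔A), site 23 (C↔T), site 25 (C↔G), site 26 (A↔T), site 29 (G↔A).
p = 12/30 = 0.400000.
d = −0.75 · ln(1 − (4/3)·0.400000) = −0.75 · ln(0.466667) = −0.75 · (-0.762139) = 0.5716.

0.5716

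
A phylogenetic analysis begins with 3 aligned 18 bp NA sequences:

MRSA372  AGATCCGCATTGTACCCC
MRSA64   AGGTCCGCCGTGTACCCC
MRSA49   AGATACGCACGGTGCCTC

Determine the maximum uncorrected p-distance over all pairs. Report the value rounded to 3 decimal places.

Pairwise Hamming distances:
  MRSA372 vs MRSA64: 3
  MRSA372 vs MRSA49: 5
  MRSA64 vs MRSA49: 7
The largest is 7 mismatches, between MRSA64 and MRSA49; p = 7/18 = 0.389.

0.389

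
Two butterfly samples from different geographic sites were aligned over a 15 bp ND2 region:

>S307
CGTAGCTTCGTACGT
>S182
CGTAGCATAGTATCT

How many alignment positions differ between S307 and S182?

4

Differing sites — 7:T/A; 9:C/A; 13:C/T; 14:G/C.
That gives 4 mismatches out of 15 aligned sites, so the Hamming distance is 4.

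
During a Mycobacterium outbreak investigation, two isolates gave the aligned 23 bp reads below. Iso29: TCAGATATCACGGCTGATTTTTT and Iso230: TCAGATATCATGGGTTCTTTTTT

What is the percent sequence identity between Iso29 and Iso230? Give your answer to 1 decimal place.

82.6%

Differing sites — 11:C/T; 14:C/G; 16:G/T; 17:A/C.
19 of the 23 sites match, so the percent identity is 19/23 × 100 = 82.6%.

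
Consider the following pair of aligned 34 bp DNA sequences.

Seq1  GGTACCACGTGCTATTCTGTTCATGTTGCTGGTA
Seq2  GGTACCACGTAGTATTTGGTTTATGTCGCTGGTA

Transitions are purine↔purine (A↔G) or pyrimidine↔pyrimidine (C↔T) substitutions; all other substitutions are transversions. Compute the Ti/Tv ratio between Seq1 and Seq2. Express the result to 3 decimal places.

Mismatches occur at site 11 (G→A, transition), site 12 (C→G, transversion), site 17 (C→T, transition), site 18 (T→G, transversion), site 22 (C→T, transition), site 27 (T→C, transition).
Of the 6 differences, 4 transitions and 2 transversions, so Ti/Tv = 4/2 = 2.000.

2.000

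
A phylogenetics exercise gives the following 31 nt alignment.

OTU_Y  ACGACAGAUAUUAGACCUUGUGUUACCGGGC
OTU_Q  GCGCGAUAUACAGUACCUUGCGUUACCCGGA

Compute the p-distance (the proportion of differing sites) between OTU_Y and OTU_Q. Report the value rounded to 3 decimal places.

0.355

The sequences differ at positions 1 (A/G), 4 (A/C), 5 (C/G), 7 (G/U), 11 (U/C), 12 (U/A), 13 (A/G), 14 (G/U), 21 (U/C), 28 (G/C), 31 (C/A).
There are 11 differences over 31 sites, so p = 11/31 = 0.355.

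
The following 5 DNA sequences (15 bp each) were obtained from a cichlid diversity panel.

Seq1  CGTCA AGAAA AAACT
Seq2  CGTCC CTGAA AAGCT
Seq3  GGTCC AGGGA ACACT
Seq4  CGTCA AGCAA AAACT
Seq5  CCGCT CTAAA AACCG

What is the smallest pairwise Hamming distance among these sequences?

Pairwise Hamming distances:
  Seq1 vs Seq2: 5
  Seq1 vs Seq3: 5
  Seq1 vs Seq4: 1
  Seq1 vs Seq5: 7
  Seq2 vs Seq3: 6
  Seq2 vs Seq4: 5
  Seq2 vs Seq5: 6
  Seq3 vs Seq4: 5
  Seq3 vs Seq5: 11
  Seq4 vs Seq5: 8
The smallest is 1, between Seq1 and Seq4.

1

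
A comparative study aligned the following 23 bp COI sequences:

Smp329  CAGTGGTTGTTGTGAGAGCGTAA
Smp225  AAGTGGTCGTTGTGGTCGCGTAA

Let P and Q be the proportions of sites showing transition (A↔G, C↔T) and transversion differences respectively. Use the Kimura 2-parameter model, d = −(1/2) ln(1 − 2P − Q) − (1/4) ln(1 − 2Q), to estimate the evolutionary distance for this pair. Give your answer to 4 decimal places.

0.2570

Mismatches occur at site 1 (C↔A, transversion), site 8 (T↔C, transition), site 15 (A↔G, transition), site 16 (G↔T, transversion), site 17 (A↔C, transversion).
Of the 5 differences, 2 transitions and 3 transversions over 23 sites: P = 2/23 = 0.086957, Q = 3/23 = 0.130435.
d = −0.5·ln(0.695651) − 0.25·ln(0.739130) = −0.5·(-0.362907) − 0.25·(-0.302281) = 0.2570.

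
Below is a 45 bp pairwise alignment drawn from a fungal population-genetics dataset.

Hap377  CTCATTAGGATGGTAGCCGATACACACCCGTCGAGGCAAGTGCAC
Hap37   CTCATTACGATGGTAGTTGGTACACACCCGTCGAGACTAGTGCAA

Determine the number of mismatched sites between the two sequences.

Mismatches occur at site 8 (G→C), site 17 (C→T), site 18 (C→T), site 20 (A→G), site 36 (G→A), site 38 (A→T), site 45 (C→A).
That gives 7 mismatches out of 45 aligned sites, so the Hamming distance is 7.

7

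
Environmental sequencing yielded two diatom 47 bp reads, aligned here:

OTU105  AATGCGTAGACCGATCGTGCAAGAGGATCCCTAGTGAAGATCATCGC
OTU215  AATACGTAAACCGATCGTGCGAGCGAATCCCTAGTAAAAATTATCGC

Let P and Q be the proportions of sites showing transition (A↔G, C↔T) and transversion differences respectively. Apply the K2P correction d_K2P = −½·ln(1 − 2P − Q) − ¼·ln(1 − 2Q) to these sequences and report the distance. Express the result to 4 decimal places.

0.2031

Differing sites — 4:G/A (Ti); 9:G/A (Ti); 21:A/G (Ti); 24:A/C (Tv); 26:G/A (Ti); 36:G/A (Ti); 39:G/A (Ti); 42:C/T (Ti).
Of the 8 differences, 7 transitions and 1 transversion over 47 sites: P = 7/47 = 0.148936, Q = 1/47 = 0.021277.
d = −0.5·ln(0.680851) − 0.25·ln(0.957446) = −0.5·(-0.384412) − 0.25·(-0.043486) = 0.2031.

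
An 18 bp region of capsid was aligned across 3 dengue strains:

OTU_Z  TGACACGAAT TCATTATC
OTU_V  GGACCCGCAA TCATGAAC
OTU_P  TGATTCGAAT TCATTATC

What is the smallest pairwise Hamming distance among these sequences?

Pairwise Hamming distances:
  OTU_Z vs OTU_V: 6
  OTU_Z vs OTU_P: 2
  OTU_V vs OTU_P: 7
The smallest is 2, between OTU_Z and OTU_P.

2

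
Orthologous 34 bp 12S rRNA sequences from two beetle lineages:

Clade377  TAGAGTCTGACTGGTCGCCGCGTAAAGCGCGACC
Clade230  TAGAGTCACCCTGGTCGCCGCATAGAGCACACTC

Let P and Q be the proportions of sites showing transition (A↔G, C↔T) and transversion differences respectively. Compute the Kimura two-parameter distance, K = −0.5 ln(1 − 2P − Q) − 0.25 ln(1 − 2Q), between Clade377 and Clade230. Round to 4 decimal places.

Mismatches occur at site 8 (T↔A, transversion), site 9 (G↔C, transversion), site 10 (A↔C, transversion), site 22 (G↔A, transition), site 25 (A↔G, transition), site 29 (G↔A, transition), site 31 (G↔A, transition), site 32 (A↔C, transversion), site 33 (C↔T, transition).
Of the 9 differences, 5 transitions and 4 transversions over 34 sites: P = 5/34 = 0.147059, Q = 4/34 = 0.117647.
d = −0.5·ln(0.588235) − 0.25·ln(0.764706) = −0.5·(-0.530629) − 0.25·(-0.268264) = 0.3324.

0.3324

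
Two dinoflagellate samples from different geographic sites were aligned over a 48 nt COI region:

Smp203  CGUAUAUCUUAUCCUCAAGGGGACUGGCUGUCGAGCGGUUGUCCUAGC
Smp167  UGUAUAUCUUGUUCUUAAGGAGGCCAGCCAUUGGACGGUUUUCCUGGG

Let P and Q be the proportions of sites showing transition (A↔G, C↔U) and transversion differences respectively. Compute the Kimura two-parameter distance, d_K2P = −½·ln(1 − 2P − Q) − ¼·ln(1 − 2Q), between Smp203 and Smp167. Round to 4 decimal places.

The sequences differ at positions 1 (C/U, transition), 11 (A/G, transition), 13 (C/U, transition), 16 (C/U, transition), 21 (G/A, transition), 23 (A/G, transition), 25 (U/C, transition), 26 (G/A, transition), 29 (U/C, transition), 30 (G/A, transition), 32 (C/U, transition), 34 (A/G, transition), 35 (G/A, transition), 41 (G/U, transversion), 46 (A/G, transition), 48 (C/G, transversion).
Of the 16 differences, 14 transitions and 2 transversions over 48 sites: P = 14/48 = 0.291667, Q = 2/48 = 0.041667.
d = −0.5·ln(0.374999) − 0.25·ln(0.916666) = −0.5·(-0.980832) − 0.25·(-0.087012) = 0.5122.

0.5122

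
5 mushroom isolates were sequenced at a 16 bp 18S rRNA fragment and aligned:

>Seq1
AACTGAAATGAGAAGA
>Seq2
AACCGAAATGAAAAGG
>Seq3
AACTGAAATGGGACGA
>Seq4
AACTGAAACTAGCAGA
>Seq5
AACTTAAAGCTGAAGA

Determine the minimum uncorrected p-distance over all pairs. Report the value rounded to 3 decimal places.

Pairwise Hamming distances:
  Seq1 vs Seq2: 3
  Seq1 vs Seq3: 2
  Seq1 vs Seq4: 3
  Seq1 vs Seq5: 4
  Seq2 vs Seq3: 5
  Seq2 vs Seq4: 6
  Seq2 vs Seq5: 7
  Seq3 vs Seq4: 5
  Seq3 vs Seq5: 5
  Seq4 vs Seq5: 5
The smallest is 2 mismatches, between Seq1 and Seq3; p = 2/16 = 0.125.

0.125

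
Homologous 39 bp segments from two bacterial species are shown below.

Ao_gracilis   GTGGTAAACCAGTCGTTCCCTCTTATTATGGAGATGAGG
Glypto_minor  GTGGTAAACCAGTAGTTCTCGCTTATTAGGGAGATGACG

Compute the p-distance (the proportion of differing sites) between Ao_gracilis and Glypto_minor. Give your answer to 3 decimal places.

Differing sites — 14:C/A; 19:C/T; 21:T/G; 29:T/G; 38:G/C.
There are 5 differences over 39 sites, so p = 5/39 = 0.128.

0.128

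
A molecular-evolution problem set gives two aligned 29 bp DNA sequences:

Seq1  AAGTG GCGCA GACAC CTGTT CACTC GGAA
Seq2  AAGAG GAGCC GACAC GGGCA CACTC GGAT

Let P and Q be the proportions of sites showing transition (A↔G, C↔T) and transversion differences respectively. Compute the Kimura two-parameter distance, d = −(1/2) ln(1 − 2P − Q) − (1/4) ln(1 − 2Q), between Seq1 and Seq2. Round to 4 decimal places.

Differing sites — 4:T/A (Tv); 7:C/A (Tv); 10:A/C (Tv); 16:C/G (Tv); 17:T/G (Tv); 19:T/C (Ti); 20:T/A (Tv); 29:A/T (Tv).
Of the 8 differences, 1 transition and 7 transversions over 29 sites: P = 1/29 = 0.034483, Q = 7/29 = 0.241379.
d = −0.5·ln(0.689655) − 0.25·ln(0.517242) = −0.5·(-0.371564) − 0.25·(-0.659244) = 0.3506.

0.3506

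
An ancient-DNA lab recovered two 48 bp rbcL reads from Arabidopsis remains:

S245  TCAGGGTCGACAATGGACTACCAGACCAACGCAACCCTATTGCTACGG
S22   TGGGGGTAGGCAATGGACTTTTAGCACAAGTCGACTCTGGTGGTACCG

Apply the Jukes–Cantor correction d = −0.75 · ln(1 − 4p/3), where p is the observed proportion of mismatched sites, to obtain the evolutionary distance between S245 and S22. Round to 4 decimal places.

0.4793

Differing sites — 2:C/G; 3:A/G; 8:C/A; 10:A/G; 20:A/T; 21:C/T; 22:C/T; 25:A/C; 26:C/A; 30:C/G; 31:G/T; 33:A/G; 36:C/T; 39:A/G; 40:T/G; 43:C/G; 47:G/C.
p = 17/48 = 0.354167.
d = −0.75 · ln(1 − (4/3)·0.354167) = −0.75 · ln(0.527777) = −0.75 · (-0.639081) = 0.4793.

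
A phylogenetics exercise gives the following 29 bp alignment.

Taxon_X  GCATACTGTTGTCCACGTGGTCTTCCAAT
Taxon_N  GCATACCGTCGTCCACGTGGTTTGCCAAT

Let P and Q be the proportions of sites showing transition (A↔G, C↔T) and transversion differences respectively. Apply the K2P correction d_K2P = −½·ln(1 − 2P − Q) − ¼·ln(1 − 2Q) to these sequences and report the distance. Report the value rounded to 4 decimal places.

0.1560

The sequences differ at positions 7 (T/C, transition), 10 (T/C, transition), 22 (C/T, transition), 24 (T/G, transversion).
Of the 4 differences, 3 transitions and 1 transversion over 29 sites: P = 3/29 = 0.103448, Q = 1/29 = 0.034483.
d = −0.5·ln(0.758621) − 0.25·ln(0.931034) = −0.5·(-0.276253) − 0.25·(-0.071459) = 0.1560.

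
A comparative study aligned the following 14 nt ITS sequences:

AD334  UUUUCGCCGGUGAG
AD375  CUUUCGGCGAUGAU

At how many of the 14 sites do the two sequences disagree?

Differing sites — 1:U/C; 7:C/G; 10:G/A; 14:G/U.
That gives 4 mismatches out of 14 aligned sites, so the Hamming distance is 4.

4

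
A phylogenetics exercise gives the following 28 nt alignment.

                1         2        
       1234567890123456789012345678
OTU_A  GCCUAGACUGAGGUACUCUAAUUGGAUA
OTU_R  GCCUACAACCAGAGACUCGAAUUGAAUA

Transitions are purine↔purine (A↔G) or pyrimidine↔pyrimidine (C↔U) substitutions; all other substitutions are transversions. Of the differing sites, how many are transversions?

Differing sites — 6:G/C (Tv); 8:C/A (Tv); 9:U/C (Ti); 10:G/C (Tv); 13:G/A (Ti); 14:U/G (Tv); 19:U/G (Tv); 25:G/A (Ti).
Of the 8 differences, 3 transitions and 5 transversions, so the answer is 5.

5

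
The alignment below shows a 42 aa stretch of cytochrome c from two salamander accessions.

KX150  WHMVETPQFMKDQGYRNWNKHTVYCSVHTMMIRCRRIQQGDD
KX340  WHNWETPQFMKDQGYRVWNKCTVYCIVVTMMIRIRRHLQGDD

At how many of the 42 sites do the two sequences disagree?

Differing sites — 3:M/N; 4:V/W; 17:N/V; 21:H/C; 26:S/I; 28:H/V; 34:C/I; 37:I/H; 38:Q/L.
That gives 9 mismatches out of 42 aligned sites, so the Hamming distance is 9.

9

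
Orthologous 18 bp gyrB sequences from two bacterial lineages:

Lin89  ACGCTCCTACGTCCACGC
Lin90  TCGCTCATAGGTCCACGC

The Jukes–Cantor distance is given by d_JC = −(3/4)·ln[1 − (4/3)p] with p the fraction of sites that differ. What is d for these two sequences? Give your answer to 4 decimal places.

0.1885

Differing sites — 1:A/T; 7:C/A; 10:C/G.
p = 3/18 = 0.166667.
d = −0.75 · ln(1 − (4/3)·0.166667) = −0.75 · ln(0.777777) = −0.75 · (-0.251315) = 0.1885.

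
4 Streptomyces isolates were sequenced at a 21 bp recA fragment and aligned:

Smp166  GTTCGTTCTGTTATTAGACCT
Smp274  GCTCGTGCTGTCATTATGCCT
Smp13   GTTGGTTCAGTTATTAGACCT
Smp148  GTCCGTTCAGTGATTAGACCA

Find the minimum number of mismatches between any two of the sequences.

Pairwise Hamming distances:
  Smp166 vs Smp274: 5
  Smp166 vs Smp13: 2
  Smp166 vs Smp148: 4
  Smp274 vs Smp13: 7
  Smp274 vs Smp148: 8
  Smp13 vs Smp148: 4
The smallest is 2, between Smp166 and Smp13.

2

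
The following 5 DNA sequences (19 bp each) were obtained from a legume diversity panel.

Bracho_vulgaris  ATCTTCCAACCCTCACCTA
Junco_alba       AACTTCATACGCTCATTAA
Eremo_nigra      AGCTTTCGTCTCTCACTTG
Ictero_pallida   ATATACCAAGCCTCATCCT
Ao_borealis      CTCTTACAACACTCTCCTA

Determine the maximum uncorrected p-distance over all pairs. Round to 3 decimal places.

0.632

Pairwise Hamming distances:
  Bracho_vulgaris vs Junco_alba: 7
  Bracho_vulgaris vs Eremo_nigra: 7
  Bracho_vulgaris vs Ictero_pallida: 6
  Bracho_vulgaris vs Ao_borealis: 4
  Junco_alba vs Eremo_nigra: 9
  Junco_alba vs Ictero_pallida: 10
  Junco_alba vs Ao_borealis: 10
  Eremo_nigra vs Ictero_pallida: 12
  Eremo_nigra vs Ao_borealis: 9
  Ictero_pallida vs Ao_borealis: 10
The largest is 12 mismatches, between Eremo_nigra and Ictero_pallida; p = 12/19 = 0.632.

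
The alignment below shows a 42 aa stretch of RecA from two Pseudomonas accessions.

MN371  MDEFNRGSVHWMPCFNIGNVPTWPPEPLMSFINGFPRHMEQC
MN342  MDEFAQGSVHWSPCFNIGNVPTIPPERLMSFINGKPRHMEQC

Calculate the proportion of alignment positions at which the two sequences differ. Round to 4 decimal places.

The sequences differ at positions 5 (N/A), 6 (R/Q), 12 (M/S), 23 (W/I), 27 (P/R), 35 (F/K).
There are 6 differences over 42 sites, so p = 6/42 = 0.1429.

0.1429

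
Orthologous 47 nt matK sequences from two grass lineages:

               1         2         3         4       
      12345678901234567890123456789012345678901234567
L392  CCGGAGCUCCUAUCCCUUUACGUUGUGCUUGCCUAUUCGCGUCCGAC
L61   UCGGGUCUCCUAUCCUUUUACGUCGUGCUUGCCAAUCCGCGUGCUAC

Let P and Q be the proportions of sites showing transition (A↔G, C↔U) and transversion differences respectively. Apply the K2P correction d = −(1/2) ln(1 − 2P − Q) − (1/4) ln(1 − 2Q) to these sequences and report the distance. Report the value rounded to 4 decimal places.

Mismatches occur at site 1 (C→U, transition), site 5 (A→G, transition), site 6 (G→U, transversion), site 16 (C→U, transition), site 24 (U→C, transition), site 34 (U→A, transversion), site 37 (U→C, transition), site 43 (C→G, transversion), site 45 (G→U, transversion).
Of the 9 differences, 5 transitions and 4 transversions over 47 sites: P = 5/47 = 0.106383, Q = 4/47 = 0.085106.
d = −0.5·ln(0.702128) − 0.25·ln(0.829788) = −0.5·(-0.353640) − 0.25·(-0.186585) = 0.2235.

0.2235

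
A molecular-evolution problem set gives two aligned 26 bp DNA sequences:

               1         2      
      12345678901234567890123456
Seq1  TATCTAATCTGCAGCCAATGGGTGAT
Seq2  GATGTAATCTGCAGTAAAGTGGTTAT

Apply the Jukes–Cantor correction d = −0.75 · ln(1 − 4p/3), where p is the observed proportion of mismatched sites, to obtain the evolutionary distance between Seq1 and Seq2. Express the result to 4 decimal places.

The sequences differ at positions 1 (T/G), 4 (C/G), 15 (C/T), 16 (C/A), 19 (T/G), 20 (G/T), 24 (G/T).
p = 7/26 = 0.269231.
d = −0.75 · ln(1 − (4/3)·0.269231) = −0.75 · ln(0.641025) = −0.75 · (-0.444687) = 0.3335.

0.3335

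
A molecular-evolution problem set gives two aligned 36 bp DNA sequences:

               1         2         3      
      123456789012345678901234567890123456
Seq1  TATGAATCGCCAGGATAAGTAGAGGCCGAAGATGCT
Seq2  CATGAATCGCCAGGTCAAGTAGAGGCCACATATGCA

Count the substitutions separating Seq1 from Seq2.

Mismatches occur at site 1 (T↔C), site 15 (A↔T), site 16 (T↔C), site 28 (G↔A), site 29 (A↔C), site 31 (G↔T), site 36 (T↔A).
That gives 7 mismatches out of 36 aligned sites, so the Hamming distance is 7.

7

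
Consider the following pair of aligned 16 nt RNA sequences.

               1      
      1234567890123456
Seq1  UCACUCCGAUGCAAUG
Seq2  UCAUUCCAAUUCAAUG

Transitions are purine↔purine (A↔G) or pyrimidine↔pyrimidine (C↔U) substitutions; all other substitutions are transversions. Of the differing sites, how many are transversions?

Differing sites — 4:C/U (Ti); 8:G/A (Ti); 11:G/U (Tv).
Of the 3 differences, 2 transitions and 1 transversion, so the answer is 1.

1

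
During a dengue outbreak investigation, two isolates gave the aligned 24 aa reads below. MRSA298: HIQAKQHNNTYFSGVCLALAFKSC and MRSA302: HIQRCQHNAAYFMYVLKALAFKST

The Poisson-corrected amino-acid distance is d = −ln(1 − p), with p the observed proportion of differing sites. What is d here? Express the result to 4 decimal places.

The sequences differ at positions 4 (A/R), 5 (K/C), 9 (N/A), 10 (T/A), 13 (S/M), 14 (G/Y), 16 (C/L), 17 (L/K), 24 (C/T).
p = 9/24 = 0.375000.
d = −ln(1 − 0.375000) = −ln(0.625000) = 0.4700.

0.4700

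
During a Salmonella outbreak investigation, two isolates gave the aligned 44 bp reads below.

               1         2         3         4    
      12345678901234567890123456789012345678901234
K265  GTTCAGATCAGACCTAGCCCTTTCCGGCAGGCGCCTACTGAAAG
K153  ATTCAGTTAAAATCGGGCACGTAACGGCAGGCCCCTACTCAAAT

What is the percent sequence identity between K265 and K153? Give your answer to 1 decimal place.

Differing sites — 1:G/A; 7:A/T; 9:C/A; 11:G/A; 13:C/T; 15:T/G; 16:A/G; 19:C/A; 21:T/G; 23:T/A; 24:C/A; 33:G/C; 40:G/C; 44:G/T.
30 of the 44 sites match, so the percent identity is 30/44 × 100 = 68.2%.

68.2%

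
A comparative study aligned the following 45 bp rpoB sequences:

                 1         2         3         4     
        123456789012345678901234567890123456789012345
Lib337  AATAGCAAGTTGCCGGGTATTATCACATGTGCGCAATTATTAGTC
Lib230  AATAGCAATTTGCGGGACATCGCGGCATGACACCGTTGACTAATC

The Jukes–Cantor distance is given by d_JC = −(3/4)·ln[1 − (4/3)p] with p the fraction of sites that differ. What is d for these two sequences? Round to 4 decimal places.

Differing sites — 9:G/T; 14:C/G; 17:G/A; 18:T/C; 21:T/C; 22:A/G; 23:T/C; 24:C/G; 25:A/G; 30:T/A; 31:G/C; 32:C/A; 33:G/C; 35:A/G; 36:A/T; 38:T/G; 40:T/C; 43:G/A.
p = 18/45 = 0.400000.
d = −0.75 · ln(1 − (4/3)·0.400000) = −0.75 · ln(0.466667) = −0.75 · (-0.762139) = 0.5716.

0.5716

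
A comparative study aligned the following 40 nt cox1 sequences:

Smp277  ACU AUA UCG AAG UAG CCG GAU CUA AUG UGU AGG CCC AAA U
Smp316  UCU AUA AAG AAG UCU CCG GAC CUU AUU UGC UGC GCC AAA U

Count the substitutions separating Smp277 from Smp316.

Mismatches occur at site 1 (A/U), site 7 (U/A), site 8 (C/A), site 14 (A/C), site 15 (G/U), site 21 (U/C), site 24 (A/U), site 27 (G/U), site 30 (U/C), site 31 (A/U), site 33 (G/C), site 34 (C/G).
That gives 12 mismatches out of 40 aligned sites, so the Hamming distance is 12.

12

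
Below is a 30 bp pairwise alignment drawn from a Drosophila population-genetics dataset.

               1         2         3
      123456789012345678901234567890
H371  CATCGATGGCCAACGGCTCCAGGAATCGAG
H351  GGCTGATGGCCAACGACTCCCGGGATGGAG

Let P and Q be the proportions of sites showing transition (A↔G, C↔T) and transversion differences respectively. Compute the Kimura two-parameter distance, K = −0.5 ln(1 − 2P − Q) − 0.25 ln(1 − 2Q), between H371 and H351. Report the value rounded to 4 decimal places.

Mismatches occur at site 1 (C→G, transversion), site 2 (A→G, transition), site 3 (T→C, transition), site 4 (C→T, transition), site 16 (G→A, transition), site 21 (A→C, transversion), site 24 (A→G, transition), site 27 (C→G, transversion).
Of the 8 differences, 5 transitions and 3 transversions over 30 sites: P = 5/30 = 0.166667, Q = 3/30 = 0.100000.
d = −0.5·ln(0.566666) − 0.25·ln(0.800000) = −0.5·(-0.567985) − 0.25·(-0.223144) = 0.3398.

0.3398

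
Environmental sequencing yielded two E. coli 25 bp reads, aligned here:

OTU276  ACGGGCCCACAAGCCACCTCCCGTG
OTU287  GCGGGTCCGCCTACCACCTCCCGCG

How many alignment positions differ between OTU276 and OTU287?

Differing sites — 1:A/G; 6:C/T; 9:A/G; 11:A/C; 12:A/T; 13:G/A; 24:T/C.
That gives 7 mismatches out of 25 aligned sites, so the Hamming distance is 7.

7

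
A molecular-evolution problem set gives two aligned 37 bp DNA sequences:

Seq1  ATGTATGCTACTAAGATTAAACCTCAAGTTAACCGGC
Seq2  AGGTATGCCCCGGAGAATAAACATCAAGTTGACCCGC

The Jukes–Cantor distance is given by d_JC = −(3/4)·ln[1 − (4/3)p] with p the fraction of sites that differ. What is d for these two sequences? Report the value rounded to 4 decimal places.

The sequences differ at positions 2 (T/G), 9 (T/C), 10 (A/C), 12 (T/G), 13 (A/G), 17 (T/A), 23 (C/A), 31 (A/G), 35 (G/C).
p = 9/37 = 0.243243.
d = −0.75 · ln(1 − (4/3)·0.243243) = −0.75 · ln(0.675676) = −0.75 · (-0.392042) = 0.2940.

0.2940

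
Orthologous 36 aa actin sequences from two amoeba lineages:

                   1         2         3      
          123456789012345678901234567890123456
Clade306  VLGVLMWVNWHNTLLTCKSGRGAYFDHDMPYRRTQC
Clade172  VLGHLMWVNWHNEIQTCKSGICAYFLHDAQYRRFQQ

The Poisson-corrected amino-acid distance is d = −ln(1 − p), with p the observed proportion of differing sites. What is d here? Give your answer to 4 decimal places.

0.3646

Mismatches occur at site 4 (V→H), site 13 (T→E), site 14 (L→I), site 15 (L→Q), site 21 (R→I), site 22 (G→C), site 26 (D→L), site 29 (M→A), site 30 (P→Q), site 34 (T→F), site 36 (C→Q).
p = 11/36 = 0.305556.
d = −ln(1 − 0.305556) = −ln(0.694444) = 0.3646.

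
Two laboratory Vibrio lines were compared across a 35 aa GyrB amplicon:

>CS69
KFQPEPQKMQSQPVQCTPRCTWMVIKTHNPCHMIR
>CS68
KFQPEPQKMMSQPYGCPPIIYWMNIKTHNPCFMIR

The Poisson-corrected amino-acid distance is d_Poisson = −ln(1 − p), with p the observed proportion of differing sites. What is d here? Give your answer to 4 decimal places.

0.2973

Mismatches occur at site 10 (Q→M), site 14 (V→Y), site 15 (Q→G), site 17 (T→P), site 19 (R→I), site 20 (C→I), site 21 (T→Y), site 24 (V→N), site 32 (H→F).
p = 9/35 = 0.257143.
d = −ln(1 − 0.257143) = −ln(0.742857) = 0.2973.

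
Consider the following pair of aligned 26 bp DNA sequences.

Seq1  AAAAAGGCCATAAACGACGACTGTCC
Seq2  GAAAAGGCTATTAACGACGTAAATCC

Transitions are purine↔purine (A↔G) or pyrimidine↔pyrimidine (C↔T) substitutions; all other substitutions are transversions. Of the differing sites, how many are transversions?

4

Mismatches occur at site 1 (A/G, transition), site 9 (C/T, transition), site 12 (A/T, transversion), site 20 (A/T, transversion), site 21 (C/A, transversion), site 22 (T/A, transversion), site 23 (G/A, transition).
Of the 7 differences, 3 transitions and 4 transversions, so the answer is 4.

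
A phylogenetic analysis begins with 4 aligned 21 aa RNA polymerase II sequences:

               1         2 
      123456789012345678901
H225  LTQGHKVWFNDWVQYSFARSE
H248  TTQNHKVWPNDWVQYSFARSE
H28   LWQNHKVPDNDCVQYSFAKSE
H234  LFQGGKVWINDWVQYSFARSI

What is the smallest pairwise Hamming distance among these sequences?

Pairwise Hamming distances:
  H225 vs H248: 3
  H225 vs H28: 6
  H225 vs H234: 4
  H248 vs H28: 6
  H248 vs H234: 6
  H28 vs H234: 8
The smallest is 3, between H225 and H248.

3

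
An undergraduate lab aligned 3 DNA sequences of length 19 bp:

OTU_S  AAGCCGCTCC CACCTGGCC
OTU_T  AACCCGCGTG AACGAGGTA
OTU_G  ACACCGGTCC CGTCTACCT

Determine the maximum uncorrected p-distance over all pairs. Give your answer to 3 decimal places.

Pairwise Hamming distances:
  OTU_S vs OTU_T: 9
  OTU_S vs OTU_G: 8
  OTU_T vs OTU_G: 15
The largest is 15 mismatches, between OTU_T and OTU_G; p = 15/19 = 0.789.

0.789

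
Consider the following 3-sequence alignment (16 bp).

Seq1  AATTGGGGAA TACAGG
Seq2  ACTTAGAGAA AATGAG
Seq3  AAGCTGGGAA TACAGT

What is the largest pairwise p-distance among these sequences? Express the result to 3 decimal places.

0.625

Pairwise Hamming distances:
  Seq1 vs Seq2: 7
  Seq1 vs Seq3: 4
  Seq2 vs Seq3: 10
The largest is 10 mismatches, between Seq2 and Seq3; p = 10/16 = 0.625.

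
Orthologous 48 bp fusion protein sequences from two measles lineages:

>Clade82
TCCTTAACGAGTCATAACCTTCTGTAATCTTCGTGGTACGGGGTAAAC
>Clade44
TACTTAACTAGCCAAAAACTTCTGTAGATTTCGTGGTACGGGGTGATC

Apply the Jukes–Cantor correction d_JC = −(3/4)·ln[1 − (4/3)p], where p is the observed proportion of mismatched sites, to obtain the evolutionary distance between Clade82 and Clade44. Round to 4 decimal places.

The sequences differ at positions 2 (C/A), 9 (G/T), 12 (T/C), 15 (T/A), 18 (C/A), 27 (A/G), 28 (T/A), 29 (C/T), 45 (A/G), 47 (A/T).
p = 10/48 = 0.208333.
d = −0.75 · ln(1 − (4/3)·0.208333) = −0.75 · ln(0.722223) = −0.75 · (-0.325421) = 0.2441.

0.2441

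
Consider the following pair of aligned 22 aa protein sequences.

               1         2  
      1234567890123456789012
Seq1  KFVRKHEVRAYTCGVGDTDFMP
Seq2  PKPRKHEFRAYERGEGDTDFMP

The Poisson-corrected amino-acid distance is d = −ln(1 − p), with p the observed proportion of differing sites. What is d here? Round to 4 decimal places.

Differing sites — 1:K/P; 2:F/K; 3:V/P; 8:V/F; 12:T/E; 13:C/R; 15:V/E.
p = 7/22 = 0.318182.
d = −ln(1 − 0.318182) = −ln(0.681818) = 0.3830.

0.3830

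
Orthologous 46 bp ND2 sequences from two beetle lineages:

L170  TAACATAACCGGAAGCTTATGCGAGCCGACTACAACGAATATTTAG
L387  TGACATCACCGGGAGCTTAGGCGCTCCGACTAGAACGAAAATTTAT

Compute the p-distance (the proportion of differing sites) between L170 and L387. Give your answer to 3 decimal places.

The sequences differ at positions 2 (A/G), 7 (A/C), 13 (A/G), 20 (T/G), 24 (A/C), 25 (G/T), 33 (C/G), 40 (T/A), 46 (G/T).
There are 9 differences over 46 sites, so p = 9/46 = 0.196.

0.196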